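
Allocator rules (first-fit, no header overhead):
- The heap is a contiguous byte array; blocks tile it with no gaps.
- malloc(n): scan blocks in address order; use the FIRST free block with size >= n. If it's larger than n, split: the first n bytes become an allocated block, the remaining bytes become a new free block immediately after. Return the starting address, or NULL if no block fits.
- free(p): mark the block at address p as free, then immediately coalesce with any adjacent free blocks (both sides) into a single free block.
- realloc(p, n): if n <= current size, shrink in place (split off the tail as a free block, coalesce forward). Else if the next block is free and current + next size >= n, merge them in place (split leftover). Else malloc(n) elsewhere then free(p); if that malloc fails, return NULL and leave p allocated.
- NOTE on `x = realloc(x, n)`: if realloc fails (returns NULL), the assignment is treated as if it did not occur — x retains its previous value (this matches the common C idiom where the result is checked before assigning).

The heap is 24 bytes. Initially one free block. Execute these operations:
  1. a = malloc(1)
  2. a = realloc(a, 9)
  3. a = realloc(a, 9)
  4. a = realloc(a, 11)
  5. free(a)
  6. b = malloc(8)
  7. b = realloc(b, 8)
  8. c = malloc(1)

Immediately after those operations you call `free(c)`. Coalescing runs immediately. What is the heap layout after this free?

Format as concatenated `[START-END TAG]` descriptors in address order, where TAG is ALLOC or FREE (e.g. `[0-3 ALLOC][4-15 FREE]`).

Answer: [0-7 ALLOC][8-23 FREE]

Derivation:
Op 1: a = malloc(1) -> a = 0; heap: [0-0 ALLOC][1-23 FREE]
Op 2: a = realloc(a, 9) -> a = 0; heap: [0-8 ALLOC][9-23 FREE]
Op 3: a = realloc(a, 9) -> a = 0; heap: [0-8 ALLOC][9-23 FREE]
Op 4: a = realloc(a, 11) -> a = 0; heap: [0-10 ALLOC][11-23 FREE]
Op 5: free(a) -> (freed a); heap: [0-23 FREE]
Op 6: b = malloc(8) -> b = 0; heap: [0-7 ALLOC][8-23 FREE]
Op 7: b = realloc(b, 8) -> b = 0; heap: [0-7 ALLOC][8-23 FREE]
Op 8: c = malloc(1) -> c = 8; heap: [0-7 ALLOC][8-8 ALLOC][9-23 FREE]
free(c): c = 8 -> block [8-8 ALLOC]; mark free, coalesce with adjacent free neighbors -> [0-7 ALLOC][8-23 FREE]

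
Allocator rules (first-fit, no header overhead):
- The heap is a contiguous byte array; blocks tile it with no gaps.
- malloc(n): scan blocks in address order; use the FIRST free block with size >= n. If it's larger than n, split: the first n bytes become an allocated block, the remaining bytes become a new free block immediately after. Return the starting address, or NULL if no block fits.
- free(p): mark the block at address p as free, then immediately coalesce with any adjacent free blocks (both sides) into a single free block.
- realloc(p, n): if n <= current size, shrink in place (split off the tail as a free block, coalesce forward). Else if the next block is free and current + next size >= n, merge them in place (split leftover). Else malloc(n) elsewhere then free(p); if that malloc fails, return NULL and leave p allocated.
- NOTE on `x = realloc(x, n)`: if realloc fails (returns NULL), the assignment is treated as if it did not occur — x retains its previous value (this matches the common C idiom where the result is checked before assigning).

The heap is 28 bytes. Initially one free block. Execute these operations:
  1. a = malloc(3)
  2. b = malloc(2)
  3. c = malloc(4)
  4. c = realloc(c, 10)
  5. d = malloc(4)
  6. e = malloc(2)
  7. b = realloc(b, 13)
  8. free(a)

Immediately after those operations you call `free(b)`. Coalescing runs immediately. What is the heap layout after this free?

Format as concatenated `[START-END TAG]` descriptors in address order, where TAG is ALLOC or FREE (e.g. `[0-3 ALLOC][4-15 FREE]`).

Answer: [0-4 FREE][5-14 ALLOC][15-18 ALLOC][19-20 ALLOC][21-27 FREE]

Derivation:
Op 1: a = malloc(3) -> a = 0; heap: [0-2 ALLOC][3-27 FREE]
Op 2: b = malloc(2) -> b = 3; heap: [0-2 ALLOC][3-4 ALLOC][5-27 FREE]
Op 3: c = malloc(4) -> c = 5; heap: [0-2 ALLOC][3-4 ALLOC][5-8 ALLOC][9-27 FREE]
Op 4: c = realloc(c, 10) -> c = 5; heap: [0-2 ALLOC][3-4 ALLOC][5-14 ALLOC][15-27 FREE]
Op 5: d = malloc(4) -> d = 15; heap: [0-2 ALLOC][3-4 ALLOC][5-14 ALLOC][15-18 ALLOC][19-27 FREE]
Op 6: e = malloc(2) -> e = 19; heap: [0-2 ALLOC][3-4 ALLOC][5-14 ALLOC][15-18 ALLOC][19-20 ALLOC][21-27 FREE]
Op 7: b = realloc(b, 13) -> NULL (b unchanged); heap: [0-2 ALLOC][3-4 ALLOC][5-14 ALLOC][15-18 ALLOC][19-20 ALLOC][21-27 FREE]
Op 8: free(a) -> (freed a); heap: [0-2 FREE][3-4 ALLOC][5-14 ALLOC][15-18 ALLOC][19-20 ALLOC][21-27 FREE]
free(b): b = 3 -> block [3-4 ALLOC]; mark free, coalesce with adjacent free neighbors -> [0-4 FREE][5-14 ALLOC][15-18 ALLOC][19-20 ALLOC][21-27 FREE]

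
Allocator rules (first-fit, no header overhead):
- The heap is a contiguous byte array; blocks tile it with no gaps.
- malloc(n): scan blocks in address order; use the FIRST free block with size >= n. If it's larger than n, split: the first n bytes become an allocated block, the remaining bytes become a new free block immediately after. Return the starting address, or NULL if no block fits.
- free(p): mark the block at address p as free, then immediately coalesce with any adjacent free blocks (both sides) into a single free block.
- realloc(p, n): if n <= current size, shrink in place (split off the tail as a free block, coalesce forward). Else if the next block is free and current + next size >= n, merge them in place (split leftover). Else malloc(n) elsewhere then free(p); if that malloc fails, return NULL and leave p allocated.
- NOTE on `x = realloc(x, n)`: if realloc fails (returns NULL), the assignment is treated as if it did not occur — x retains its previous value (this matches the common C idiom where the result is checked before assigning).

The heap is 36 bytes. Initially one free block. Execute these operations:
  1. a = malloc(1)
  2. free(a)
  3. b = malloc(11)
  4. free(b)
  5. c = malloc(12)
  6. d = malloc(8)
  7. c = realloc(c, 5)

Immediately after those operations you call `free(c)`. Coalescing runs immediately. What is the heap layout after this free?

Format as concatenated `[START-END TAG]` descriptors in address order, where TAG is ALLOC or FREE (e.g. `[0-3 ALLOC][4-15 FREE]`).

Answer: [0-11 FREE][12-19 ALLOC][20-35 FREE]

Derivation:
Op 1: a = malloc(1) -> a = 0; heap: [0-0 ALLOC][1-35 FREE]
Op 2: free(a) -> (freed a); heap: [0-35 FREE]
Op 3: b = malloc(11) -> b = 0; heap: [0-10 ALLOC][11-35 FREE]
Op 4: free(b) -> (freed b); heap: [0-35 FREE]
Op 5: c = malloc(12) -> c = 0; heap: [0-11 ALLOC][12-35 FREE]
Op 6: d = malloc(8) -> d = 12; heap: [0-11 ALLOC][12-19 ALLOC][20-35 FREE]
Op 7: c = realloc(c, 5) -> c = 0; heap: [0-4 ALLOC][5-11 FREE][12-19 ALLOC][20-35 FREE]
free(c): c = 0 -> block [0-4 ALLOC]; mark free, coalesce with adjacent free neighbors -> [0-11 FREE][12-19 ALLOC][20-35 FREE]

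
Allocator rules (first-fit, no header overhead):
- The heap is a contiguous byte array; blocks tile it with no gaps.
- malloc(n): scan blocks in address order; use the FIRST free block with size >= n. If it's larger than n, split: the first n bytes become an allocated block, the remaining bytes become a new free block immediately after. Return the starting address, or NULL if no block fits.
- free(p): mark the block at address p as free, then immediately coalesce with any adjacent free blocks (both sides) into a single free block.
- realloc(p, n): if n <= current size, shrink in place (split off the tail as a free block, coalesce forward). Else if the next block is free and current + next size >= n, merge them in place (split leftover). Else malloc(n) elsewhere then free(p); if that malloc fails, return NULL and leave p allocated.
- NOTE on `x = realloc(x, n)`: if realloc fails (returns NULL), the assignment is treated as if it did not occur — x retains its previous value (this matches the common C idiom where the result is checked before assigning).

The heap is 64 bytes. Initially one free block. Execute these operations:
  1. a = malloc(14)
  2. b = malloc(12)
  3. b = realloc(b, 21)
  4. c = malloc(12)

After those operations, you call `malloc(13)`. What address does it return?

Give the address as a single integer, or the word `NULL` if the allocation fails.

Answer: 47

Derivation:
Op 1: a = malloc(14) -> a = 0; heap: [0-13 ALLOC][14-63 FREE]
Op 2: b = malloc(12) -> b = 14; heap: [0-13 ALLOC][14-25 ALLOC][26-63 FREE]
Op 3: b = realloc(b, 21) -> b = 14; heap: [0-13 ALLOC][14-34 ALLOC][35-63 FREE]
Op 4: c = malloc(12) -> c = 35; heap: [0-13 ALLOC][14-34 ALLOC][35-46 ALLOC][47-63 FREE]
malloc(13): first-fit scan over [0-13 ALLOC][14-34 ALLOC][35-46 ALLOC][47-63 FREE] -> 47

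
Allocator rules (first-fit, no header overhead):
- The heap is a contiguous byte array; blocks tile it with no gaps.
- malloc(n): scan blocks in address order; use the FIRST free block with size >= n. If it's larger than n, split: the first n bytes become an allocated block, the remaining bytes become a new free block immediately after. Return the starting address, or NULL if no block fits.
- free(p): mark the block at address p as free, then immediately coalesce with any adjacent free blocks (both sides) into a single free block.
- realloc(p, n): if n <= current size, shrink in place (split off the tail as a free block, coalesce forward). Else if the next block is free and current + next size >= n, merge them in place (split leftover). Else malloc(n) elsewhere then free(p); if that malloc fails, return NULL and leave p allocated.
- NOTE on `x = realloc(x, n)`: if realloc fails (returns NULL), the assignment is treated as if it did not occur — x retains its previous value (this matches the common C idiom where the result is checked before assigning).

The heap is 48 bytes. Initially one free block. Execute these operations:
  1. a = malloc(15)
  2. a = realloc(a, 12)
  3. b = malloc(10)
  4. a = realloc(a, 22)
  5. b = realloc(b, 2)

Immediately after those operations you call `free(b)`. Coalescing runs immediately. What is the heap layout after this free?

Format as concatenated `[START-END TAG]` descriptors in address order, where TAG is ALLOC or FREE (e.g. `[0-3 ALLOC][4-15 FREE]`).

Answer: [0-21 FREE][22-43 ALLOC][44-47 FREE]

Derivation:
Op 1: a = malloc(15) -> a = 0; heap: [0-14 ALLOC][15-47 FREE]
Op 2: a = realloc(a, 12) -> a = 0; heap: [0-11 ALLOC][12-47 FREE]
Op 3: b = malloc(10) -> b = 12; heap: [0-11 ALLOC][12-21 ALLOC][22-47 FREE]
Op 4: a = realloc(a, 22) -> a = 22; heap: [0-11 FREE][12-21 ALLOC][22-43 ALLOC][44-47 FREE]
Op 5: b = realloc(b, 2) -> b = 12; heap: [0-11 FREE][12-13 ALLOC][14-21 FREE][22-43 ALLOC][44-47 FREE]
free(b): b = 12 -> block [12-13 ALLOC]; mark free, coalesce with adjacent free neighbors -> [0-21 FREE][22-43 ALLOC][44-47 FREE]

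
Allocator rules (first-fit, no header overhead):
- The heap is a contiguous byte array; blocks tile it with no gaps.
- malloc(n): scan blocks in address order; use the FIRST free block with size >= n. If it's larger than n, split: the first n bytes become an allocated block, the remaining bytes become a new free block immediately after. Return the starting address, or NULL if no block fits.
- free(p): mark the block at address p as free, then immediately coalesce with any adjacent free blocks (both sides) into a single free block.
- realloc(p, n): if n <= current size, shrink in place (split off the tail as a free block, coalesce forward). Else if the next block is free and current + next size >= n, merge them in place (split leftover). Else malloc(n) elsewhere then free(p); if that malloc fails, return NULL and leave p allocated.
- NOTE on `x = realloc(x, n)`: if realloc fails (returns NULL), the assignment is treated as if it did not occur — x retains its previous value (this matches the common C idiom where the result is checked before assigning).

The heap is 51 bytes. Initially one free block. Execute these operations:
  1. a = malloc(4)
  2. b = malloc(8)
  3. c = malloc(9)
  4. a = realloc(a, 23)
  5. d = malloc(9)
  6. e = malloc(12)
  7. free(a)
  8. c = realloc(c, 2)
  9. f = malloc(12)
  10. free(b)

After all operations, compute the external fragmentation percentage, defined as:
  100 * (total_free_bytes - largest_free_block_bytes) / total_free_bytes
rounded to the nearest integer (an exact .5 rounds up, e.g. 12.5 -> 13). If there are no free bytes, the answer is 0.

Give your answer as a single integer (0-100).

Answer: 32

Derivation:
Op 1: a = malloc(4) -> a = 0; heap: [0-3 ALLOC][4-50 FREE]
Op 2: b = malloc(8) -> b = 4; heap: [0-3 ALLOC][4-11 ALLOC][12-50 FREE]
Op 3: c = malloc(9) -> c = 12; heap: [0-3 ALLOC][4-11 ALLOC][12-20 ALLOC][21-50 FREE]
Op 4: a = realloc(a, 23) -> a = 21; heap: [0-3 FREE][4-11 ALLOC][12-20 ALLOC][21-43 ALLOC][44-50 FREE]
Op 5: d = malloc(9) -> d = NULL; heap: [0-3 FREE][4-11 ALLOC][12-20 ALLOC][21-43 ALLOC][44-50 FREE]
Op 6: e = malloc(12) -> e = NULL; heap: [0-3 FREE][4-11 ALLOC][12-20 ALLOC][21-43 ALLOC][44-50 FREE]
Op 7: free(a) -> (freed a); heap: [0-3 FREE][4-11 ALLOC][12-20 ALLOC][21-50 FREE]
Op 8: c = realloc(c, 2) -> c = 12; heap: [0-3 FREE][4-11 ALLOC][12-13 ALLOC][14-50 FREE]
Op 9: f = malloc(12) -> f = 14; heap: [0-3 FREE][4-11 ALLOC][12-13 ALLOC][14-25 ALLOC][26-50 FREE]
Op 10: free(b) -> (freed b); heap: [0-11 FREE][12-13 ALLOC][14-25 ALLOC][26-50 FREE]
Free blocks: [12 25] total_free=37 largest=25 -> 100*(37-25)/37 = 1200/37 ≈ 32.432 -> rounds to 32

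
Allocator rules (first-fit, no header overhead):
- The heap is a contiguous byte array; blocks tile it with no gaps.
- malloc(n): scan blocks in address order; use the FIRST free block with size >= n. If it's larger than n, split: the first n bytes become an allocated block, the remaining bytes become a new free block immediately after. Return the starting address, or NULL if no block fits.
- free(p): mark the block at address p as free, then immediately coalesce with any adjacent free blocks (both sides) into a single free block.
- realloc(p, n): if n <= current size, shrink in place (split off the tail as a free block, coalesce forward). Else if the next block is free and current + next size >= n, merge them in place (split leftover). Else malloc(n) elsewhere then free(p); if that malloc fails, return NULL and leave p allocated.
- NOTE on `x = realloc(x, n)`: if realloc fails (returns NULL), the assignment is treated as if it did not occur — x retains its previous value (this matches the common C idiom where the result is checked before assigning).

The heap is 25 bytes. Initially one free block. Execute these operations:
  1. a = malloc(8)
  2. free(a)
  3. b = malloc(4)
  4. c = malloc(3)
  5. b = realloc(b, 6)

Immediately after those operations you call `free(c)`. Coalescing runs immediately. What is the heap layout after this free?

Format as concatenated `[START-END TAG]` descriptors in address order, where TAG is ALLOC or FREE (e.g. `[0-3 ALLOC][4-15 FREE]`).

Answer: [0-6 FREE][7-12 ALLOC][13-24 FREE]

Derivation:
Op 1: a = malloc(8) -> a = 0; heap: [0-7 ALLOC][8-24 FREE]
Op 2: free(a) -> (freed a); heap: [0-24 FREE]
Op 3: b = malloc(4) -> b = 0; heap: [0-3 ALLOC][4-24 FREE]
Op 4: c = malloc(3) -> c = 4; heap: [0-3 ALLOC][4-6 ALLOC][7-24 FREE]
Op 5: b = realloc(b, 6) -> b = 7; heap: [0-3 FREE][4-6 ALLOC][7-12 ALLOC][13-24 FREE]
free(c): c = 4 -> block [4-6 ALLOC]; mark free, coalesce with adjacent free neighbors -> [0-6 FREE][7-12 ALLOC][13-24 FREE]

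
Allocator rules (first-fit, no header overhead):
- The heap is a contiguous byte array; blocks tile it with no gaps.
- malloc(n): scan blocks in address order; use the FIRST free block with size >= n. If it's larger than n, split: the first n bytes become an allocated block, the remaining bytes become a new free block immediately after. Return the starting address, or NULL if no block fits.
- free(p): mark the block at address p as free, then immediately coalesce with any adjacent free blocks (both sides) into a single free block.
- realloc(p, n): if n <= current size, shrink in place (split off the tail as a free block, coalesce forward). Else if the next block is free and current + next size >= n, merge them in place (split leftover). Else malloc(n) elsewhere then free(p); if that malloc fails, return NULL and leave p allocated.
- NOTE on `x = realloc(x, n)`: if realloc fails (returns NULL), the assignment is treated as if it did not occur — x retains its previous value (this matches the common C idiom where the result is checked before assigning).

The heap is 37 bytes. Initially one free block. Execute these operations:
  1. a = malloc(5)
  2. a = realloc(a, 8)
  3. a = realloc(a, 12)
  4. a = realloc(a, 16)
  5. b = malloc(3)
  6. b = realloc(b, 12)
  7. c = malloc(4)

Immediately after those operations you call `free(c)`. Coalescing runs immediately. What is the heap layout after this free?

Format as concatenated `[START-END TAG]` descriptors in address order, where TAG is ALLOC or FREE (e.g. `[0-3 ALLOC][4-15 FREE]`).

Answer: [0-15 ALLOC][16-27 ALLOC][28-36 FREE]

Derivation:
Op 1: a = malloc(5) -> a = 0; heap: [0-4 ALLOC][5-36 FREE]
Op 2: a = realloc(a, 8) -> a = 0; heap: [0-7 ALLOC][8-36 FREE]
Op 3: a = realloc(a, 12) -> a = 0; heap: [0-11 ALLOC][12-36 FREE]
Op 4: a = realloc(a, 16) -> a = 0; heap: [0-15 ALLOC][16-36 FREE]
Op 5: b = malloc(3) -> b = 16; heap: [0-15 ALLOC][16-18 ALLOC][19-36 FREE]
Op 6: b = realloc(b, 12) -> b = 16; heap: [0-15 ALLOC][16-27 ALLOC][28-36 FREE]
Op 7: c = malloc(4) -> c = 28; heap: [0-15 ALLOC][16-27 ALLOC][28-31 ALLOC][32-36 FREE]
free(c): c = 28 -> block [28-31 ALLOC]; mark free, coalesce with adjacent free neighbors -> [0-15 ALLOC][16-27 ALLOC][28-36 FREE]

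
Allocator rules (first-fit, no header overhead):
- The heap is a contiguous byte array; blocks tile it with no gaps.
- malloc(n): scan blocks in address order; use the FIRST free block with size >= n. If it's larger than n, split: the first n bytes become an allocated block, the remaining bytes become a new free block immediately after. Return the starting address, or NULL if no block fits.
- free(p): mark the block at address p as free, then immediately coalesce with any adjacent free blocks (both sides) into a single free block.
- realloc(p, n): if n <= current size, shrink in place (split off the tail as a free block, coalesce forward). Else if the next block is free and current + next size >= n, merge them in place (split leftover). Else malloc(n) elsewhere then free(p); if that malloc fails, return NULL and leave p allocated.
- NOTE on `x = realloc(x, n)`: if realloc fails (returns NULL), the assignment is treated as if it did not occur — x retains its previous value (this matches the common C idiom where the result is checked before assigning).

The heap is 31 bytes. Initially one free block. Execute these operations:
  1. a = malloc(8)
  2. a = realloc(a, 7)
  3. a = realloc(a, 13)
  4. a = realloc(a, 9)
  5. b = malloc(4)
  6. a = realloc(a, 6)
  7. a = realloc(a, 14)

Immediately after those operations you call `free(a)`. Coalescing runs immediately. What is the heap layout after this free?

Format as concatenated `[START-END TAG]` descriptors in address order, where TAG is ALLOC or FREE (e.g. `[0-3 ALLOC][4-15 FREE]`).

Op 1: a = malloc(8) -> a = 0; heap: [0-7 ALLOC][8-30 FREE]
Op 2: a = realloc(a, 7) -> a = 0; heap: [0-6 ALLOC][7-30 FREE]
Op 3: a = realloc(a, 13) -> a = 0; heap: [0-12 ALLOC][13-30 FREE]
Op 4: a = realloc(a, 9) -> a = 0; heap: [0-8 ALLOC][9-30 FREE]
Op 5: b = malloc(4) -> b = 9; heap: [0-8 ALLOC][9-12 ALLOC][13-30 FREE]
Op 6: a = realloc(a, 6) -> a = 0; heap: [0-5 ALLOC][6-8 FREE][9-12 ALLOC][13-30 FREE]
Op 7: a = realloc(a, 14) -> a = 13; heap: [0-8 FREE][9-12 ALLOC][13-26 ALLOC][27-30 FREE]
free(a): a = 13 -> block [13-26 ALLOC]; mark free, coalesce with adjacent free neighbors -> [0-8 FREE][9-12 ALLOC][13-30 FREE]

Answer: [0-8 FREE][9-12 ALLOC][13-30 FREE]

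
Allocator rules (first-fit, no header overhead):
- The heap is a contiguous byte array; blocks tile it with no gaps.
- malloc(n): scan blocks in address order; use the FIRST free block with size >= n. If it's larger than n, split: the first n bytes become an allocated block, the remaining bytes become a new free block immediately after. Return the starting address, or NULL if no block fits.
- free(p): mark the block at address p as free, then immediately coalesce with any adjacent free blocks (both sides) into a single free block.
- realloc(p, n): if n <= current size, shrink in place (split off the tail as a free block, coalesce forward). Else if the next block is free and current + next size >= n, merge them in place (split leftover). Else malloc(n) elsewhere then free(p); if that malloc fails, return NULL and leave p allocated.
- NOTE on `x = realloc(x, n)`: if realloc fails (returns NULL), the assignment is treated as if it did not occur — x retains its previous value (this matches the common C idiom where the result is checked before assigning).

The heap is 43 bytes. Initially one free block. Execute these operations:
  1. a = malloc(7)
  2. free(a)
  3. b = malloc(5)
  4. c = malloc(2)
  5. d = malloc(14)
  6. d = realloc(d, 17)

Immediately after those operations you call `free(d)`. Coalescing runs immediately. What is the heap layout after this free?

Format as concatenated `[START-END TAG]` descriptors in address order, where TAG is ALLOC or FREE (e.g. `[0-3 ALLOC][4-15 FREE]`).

Answer: [0-4 ALLOC][5-6 ALLOC][7-42 FREE]

Derivation:
Op 1: a = malloc(7) -> a = 0; heap: [0-6 ALLOC][7-42 FREE]
Op 2: free(a) -> (freed a); heap: [0-42 FREE]
Op 3: b = malloc(5) -> b = 0; heap: [0-4 ALLOC][5-42 FREE]
Op 4: c = malloc(2) -> c = 5; heap: [0-4 ALLOC][5-6 ALLOC][7-42 FREE]
Op 5: d = malloc(14) -> d = 7; heap: [0-4 ALLOC][5-6 ALLOC][7-20 ALLOC][21-42 FREE]
Op 6: d = realloc(d, 17) -> d = 7; heap: [0-4 ALLOC][5-6 ALLOC][7-23 ALLOC][24-42 FREE]
free(d): d = 7 -> block [7-23 ALLOC]; mark free, coalesce with adjacent free neighbors -> [0-4 ALLOC][5-6 ALLOC][7-42 FREE]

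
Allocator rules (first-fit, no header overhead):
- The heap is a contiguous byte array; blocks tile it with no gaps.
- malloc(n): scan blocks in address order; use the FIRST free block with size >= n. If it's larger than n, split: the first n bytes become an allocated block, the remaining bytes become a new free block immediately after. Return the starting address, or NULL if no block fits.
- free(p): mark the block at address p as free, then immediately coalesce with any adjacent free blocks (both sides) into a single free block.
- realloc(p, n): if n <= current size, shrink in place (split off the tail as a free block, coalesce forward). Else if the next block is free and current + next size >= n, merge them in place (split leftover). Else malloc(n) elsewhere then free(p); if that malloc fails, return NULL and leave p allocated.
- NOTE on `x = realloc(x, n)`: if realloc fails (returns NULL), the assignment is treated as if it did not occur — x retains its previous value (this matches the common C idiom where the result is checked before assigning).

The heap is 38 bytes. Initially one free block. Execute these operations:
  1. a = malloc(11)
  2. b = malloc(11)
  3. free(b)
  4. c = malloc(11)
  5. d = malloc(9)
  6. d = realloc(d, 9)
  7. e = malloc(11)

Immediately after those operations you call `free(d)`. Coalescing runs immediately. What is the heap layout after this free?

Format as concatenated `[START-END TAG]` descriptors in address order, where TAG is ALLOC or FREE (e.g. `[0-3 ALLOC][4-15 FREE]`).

Answer: [0-10 ALLOC][11-21 ALLOC][22-37 FREE]

Derivation:
Op 1: a = malloc(11) -> a = 0; heap: [0-10 ALLOC][11-37 FREE]
Op 2: b = malloc(11) -> b = 11; heap: [0-10 ALLOC][11-21 ALLOC][22-37 FREE]
Op 3: free(b) -> (freed b); heap: [0-10 ALLOC][11-37 FREE]
Op 4: c = malloc(11) -> c = 11; heap: [0-10 ALLOC][11-21 ALLOC][22-37 FREE]
Op 5: d = malloc(9) -> d = 22; heap: [0-10 ALLOC][11-21 ALLOC][22-30 ALLOC][31-37 FREE]
Op 6: d = realloc(d, 9) -> d = 22; heap: [0-10 ALLOC][11-21 ALLOC][22-30 ALLOC][31-37 FREE]
Op 7: e = malloc(11) -> e = NULL; heap: [0-10 ALLOC][11-21 ALLOC][22-30 ALLOC][31-37 FREE]
free(d): d = 22 -> block [22-30 ALLOC]; mark free, coalesce with adjacent free neighbors -> [0-10 ALLOC][11-21 ALLOC][22-37 FREE]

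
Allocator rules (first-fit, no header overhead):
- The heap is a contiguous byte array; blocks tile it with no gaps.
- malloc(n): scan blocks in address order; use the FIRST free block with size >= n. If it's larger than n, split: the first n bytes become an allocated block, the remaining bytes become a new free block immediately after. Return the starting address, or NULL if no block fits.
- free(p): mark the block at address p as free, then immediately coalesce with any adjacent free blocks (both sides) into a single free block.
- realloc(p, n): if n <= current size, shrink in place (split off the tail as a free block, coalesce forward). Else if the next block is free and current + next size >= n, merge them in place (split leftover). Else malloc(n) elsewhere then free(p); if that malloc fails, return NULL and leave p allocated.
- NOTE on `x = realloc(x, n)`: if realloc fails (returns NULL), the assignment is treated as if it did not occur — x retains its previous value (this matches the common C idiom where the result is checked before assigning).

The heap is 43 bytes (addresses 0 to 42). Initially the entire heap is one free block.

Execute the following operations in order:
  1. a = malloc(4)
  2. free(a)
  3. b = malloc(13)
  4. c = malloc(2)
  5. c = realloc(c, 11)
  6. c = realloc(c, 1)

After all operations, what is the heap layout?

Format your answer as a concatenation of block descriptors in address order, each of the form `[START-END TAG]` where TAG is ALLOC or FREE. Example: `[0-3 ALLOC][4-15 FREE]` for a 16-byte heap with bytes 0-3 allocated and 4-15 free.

Answer: [0-12 ALLOC][13-13 ALLOC][14-42 FREE]

Derivation:
Op 1: a = malloc(4) -> a = 0; heap: [0-3 ALLOC][4-42 FREE]
Op 2: free(a) -> (freed a); heap: [0-42 FREE]
Op 3: b = malloc(13) -> b = 0; heap: [0-12 ALLOC][13-42 FREE]
Op 4: c = malloc(2) -> c = 13; heap: [0-12 ALLOC][13-14 ALLOC][15-42 FREE]
Op 5: c = realloc(c, 11) -> c = 13; heap: [0-12 ALLOC][13-23 ALLOC][24-42 FREE]
Op 6: c = realloc(c, 1) -> c = 13; heap: [0-12 ALLOC][13-13 ALLOC][14-42 FREE]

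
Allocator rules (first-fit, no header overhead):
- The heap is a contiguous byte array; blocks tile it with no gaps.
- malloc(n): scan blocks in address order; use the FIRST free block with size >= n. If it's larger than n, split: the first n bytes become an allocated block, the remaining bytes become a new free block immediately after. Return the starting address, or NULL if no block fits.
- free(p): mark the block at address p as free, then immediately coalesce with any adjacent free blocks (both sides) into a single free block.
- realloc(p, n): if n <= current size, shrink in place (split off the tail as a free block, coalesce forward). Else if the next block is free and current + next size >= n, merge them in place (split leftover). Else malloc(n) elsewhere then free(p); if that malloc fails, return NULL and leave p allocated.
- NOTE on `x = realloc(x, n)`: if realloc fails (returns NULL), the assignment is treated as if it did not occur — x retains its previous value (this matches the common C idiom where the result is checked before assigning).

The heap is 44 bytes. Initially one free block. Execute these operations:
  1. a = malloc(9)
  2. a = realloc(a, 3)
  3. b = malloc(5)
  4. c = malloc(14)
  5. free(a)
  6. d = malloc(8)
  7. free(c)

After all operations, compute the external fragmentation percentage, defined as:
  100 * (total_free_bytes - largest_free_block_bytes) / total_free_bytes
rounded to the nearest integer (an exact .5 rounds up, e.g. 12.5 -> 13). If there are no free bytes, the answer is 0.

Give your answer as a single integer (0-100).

Answer: 55

Derivation:
Op 1: a = malloc(9) -> a = 0; heap: [0-8 ALLOC][9-43 FREE]
Op 2: a = realloc(a, 3) -> a = 0; heap: [0-2 ALLOC][3-43 FREE]
Op 3: b = malloc(5) -> b = 3; heap: [0-2 ALLOC][3-7 ALLOC][8-43 FREE]
Op 4: c = malloc(14) -> c = 8; heap: [0-2 ALLOC][3-7 ALLOC][8-21 ALLOC][22-43 FREE]
Op 5: free(a) -> (freed a); heap: [0-2 FREE][3-7 ALLOC][8-21 ALLOC][22-43 FREE]
Op 6: d = malloc(8) -> d = 22; heap: [0-2 FREE][3-7 ALLOC][8-21 ALLOC][22-29 ALLOC][30-43 FREE]
Op 7: free(c) -> (freed c); heap: [0-2 FREE][3-7 ALLOC][8-21 FREE][22-29 ALLOC][30-43 FREE]
Free blocks: [3 14 14] total_free=31 largest=14 -> 100*(31-14)/31 = 1700/31 ≈ 54.839 -> rounds to 55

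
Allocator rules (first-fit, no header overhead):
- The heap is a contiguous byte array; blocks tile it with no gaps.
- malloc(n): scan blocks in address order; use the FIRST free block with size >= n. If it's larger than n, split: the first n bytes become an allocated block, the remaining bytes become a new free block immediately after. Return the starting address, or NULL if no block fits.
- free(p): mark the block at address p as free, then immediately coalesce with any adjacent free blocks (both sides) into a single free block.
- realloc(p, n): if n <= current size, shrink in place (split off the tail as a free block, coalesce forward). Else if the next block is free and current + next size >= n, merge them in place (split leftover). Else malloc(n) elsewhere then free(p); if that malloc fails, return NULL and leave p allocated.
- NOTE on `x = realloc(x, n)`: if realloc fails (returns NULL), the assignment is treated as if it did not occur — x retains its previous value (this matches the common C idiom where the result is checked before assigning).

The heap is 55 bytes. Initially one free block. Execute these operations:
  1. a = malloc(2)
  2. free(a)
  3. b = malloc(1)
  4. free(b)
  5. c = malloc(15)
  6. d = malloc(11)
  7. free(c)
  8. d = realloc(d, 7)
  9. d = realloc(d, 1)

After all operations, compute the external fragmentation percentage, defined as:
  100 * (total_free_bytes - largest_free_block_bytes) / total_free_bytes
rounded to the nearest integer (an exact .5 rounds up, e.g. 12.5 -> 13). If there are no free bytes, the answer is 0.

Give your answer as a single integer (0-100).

Answer: 28

Derivation:
Op 1: a = malloc(2) -> a = 0; heap: [0-1 ALLOC][2-54 FREE]
Op 2: free(a) -> (freed a); heap: [0-54 FREE]
Op 3: b = malloc(1) -> b = 0; heap: [0-0 ALLOC][1-54 FREE]
Op 4: free(b) -> (freed b); heap: [0-54 FREE]
Op 5: c = malloc(15) -> c = 0; heap: [0-14 ALLOC][15-54 FREE]
Op 6: d = malloc(11) -> d = 15; heap: [0-14 ALLOC][15-25 ALLOC][26-54 FREE]
Op 7: free(c) -> (freed c); heap: [0-14 FREE][15-25 ALLOC][26-54 FREE]
Op 8: d = realloc(d, 7) -> d = 15; heap: [0-14 FREE][15-21 ALLOC][22-54 FREE]
Op 9: d = realloc(d, 1) -> d = 15; heap: [0-14 FREE][15-15 ALLOC][16-54 FREE]
Free blocks: [15 39] total_free=54 largest=39 -> 100*(54-39)/54 = 1500/54 ≈ 27.778 -> rounds to 28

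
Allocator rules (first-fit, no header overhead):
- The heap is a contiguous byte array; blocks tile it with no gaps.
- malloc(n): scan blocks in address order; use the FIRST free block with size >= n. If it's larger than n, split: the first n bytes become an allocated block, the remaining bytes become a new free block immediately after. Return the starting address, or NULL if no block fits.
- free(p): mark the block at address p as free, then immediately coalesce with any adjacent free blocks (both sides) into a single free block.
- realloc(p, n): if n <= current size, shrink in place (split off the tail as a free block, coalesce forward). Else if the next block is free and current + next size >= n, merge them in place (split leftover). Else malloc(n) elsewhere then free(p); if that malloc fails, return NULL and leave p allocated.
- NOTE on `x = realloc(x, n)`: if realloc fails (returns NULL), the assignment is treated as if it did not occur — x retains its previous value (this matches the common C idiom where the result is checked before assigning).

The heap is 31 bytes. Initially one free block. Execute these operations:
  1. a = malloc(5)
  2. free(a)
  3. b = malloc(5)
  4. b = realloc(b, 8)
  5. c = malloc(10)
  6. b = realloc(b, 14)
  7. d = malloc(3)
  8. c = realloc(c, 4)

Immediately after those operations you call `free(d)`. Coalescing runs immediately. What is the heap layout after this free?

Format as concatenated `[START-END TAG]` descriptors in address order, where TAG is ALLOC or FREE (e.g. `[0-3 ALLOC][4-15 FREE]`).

Answer: [0-7 ALLOC][8-11 ALLOC][12-30 FREE]

Derivation:
Op 1: a = malloc(5) -> a = 0; heap: [0-4 ALLOC][5-30 FREE]
Op 2: free(a) -> (freed a); heap: [0-30 FREE]
Op 3: b = malloc(5) -> b = 0; heap: [0-4 ALLOC][5-30 FREE]
Op 4: b = realloc(b, 8) -> b = 0; heap: [0-7 ALLOC][8-30 FREE]
Op 5: c = malloc(10) -> c = 8; heap: [0-7 ALLOC][8-17 ALLOC][18-30 FREE]
Op 6: b = realloc(b, 14) -> NULL (b unchanged); heap: [0-7 ALLOC][8-17 ALLOC][18-30 FREE]
Op 7: d = malloc(3) -> d = 18; heap: [0-7 ALLOC][8-17 ALLOC][18-20 ALLOC][21-30 FREE]
Op 8: c = realloc(c, 4) -> c = 8; heap: [0-7 ALLOC][8-11 ALLOC][12-17 FREE][18-20 ALLOC][21-30 FREE]
free(d): d = 18 -> block [18-20 ALLOC]; mark free, coalesce with adjacent free neighbors -> [0-7 ALLOC][8-11 ALLOC][12-30 FREE]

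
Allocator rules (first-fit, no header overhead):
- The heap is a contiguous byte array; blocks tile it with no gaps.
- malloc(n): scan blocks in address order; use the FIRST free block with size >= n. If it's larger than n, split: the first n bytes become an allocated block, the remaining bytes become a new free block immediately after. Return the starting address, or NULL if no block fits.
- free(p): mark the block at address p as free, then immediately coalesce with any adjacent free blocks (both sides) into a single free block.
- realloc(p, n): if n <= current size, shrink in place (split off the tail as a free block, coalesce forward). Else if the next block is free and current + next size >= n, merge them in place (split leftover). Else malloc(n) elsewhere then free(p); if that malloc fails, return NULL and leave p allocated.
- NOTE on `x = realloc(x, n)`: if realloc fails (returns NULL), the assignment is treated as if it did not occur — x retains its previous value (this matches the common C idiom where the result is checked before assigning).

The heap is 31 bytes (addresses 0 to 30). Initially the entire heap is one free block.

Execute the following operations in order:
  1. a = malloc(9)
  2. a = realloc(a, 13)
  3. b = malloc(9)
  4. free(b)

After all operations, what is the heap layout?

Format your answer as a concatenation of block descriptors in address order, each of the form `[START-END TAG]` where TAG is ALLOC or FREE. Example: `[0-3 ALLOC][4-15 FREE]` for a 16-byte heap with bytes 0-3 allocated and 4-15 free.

Op 1: a = malloc(9) -> a = 0; heap: [0-8 ALLOC][9-30 FREE]
Op 2: a = realloc(a, 13) -> a = 0; heap: [0-12 ALLOC][13-30 FREE]
Op 3: b = malloc(9) -> b = 13; heap: [0-12 ALLOC][13-21 ALLOC][22-30 FREE]
Op 4: free(b) -> (freed b); heap: [0-12 ALLOC][13-30 FREE]

Answer: [0-12 ALLOC][13-30 FREE]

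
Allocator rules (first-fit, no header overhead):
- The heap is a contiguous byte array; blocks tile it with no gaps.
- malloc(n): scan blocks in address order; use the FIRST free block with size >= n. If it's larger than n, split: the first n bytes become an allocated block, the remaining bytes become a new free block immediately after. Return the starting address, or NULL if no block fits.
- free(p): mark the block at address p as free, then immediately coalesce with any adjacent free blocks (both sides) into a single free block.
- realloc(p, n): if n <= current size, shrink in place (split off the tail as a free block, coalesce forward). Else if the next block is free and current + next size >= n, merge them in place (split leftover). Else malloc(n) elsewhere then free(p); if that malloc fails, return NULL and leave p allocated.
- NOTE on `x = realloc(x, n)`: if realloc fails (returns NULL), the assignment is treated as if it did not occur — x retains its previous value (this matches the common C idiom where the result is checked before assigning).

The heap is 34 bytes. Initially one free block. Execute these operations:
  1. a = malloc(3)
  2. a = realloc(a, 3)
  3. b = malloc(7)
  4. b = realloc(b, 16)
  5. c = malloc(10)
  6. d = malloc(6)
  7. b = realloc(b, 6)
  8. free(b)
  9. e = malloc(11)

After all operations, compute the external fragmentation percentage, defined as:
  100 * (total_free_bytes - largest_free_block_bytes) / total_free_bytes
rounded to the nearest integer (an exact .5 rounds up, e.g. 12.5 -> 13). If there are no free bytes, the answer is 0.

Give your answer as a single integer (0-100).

Op 1: a = malloc(3) -> a = 0; heap: [0-2 ALLOC][3-33 FREE]
Op 2: a = realloc(a, 3) -> a = 0; heap: [0-2 ALLOC][3-33 FREE]
Op 3: b = malloc(7) -> b = 3; heap: [0-2 ALLOC][3-9 ALLOC][10-33 FREE]
Op 4: b = realloc(b, 16) -> b = 3; heap: [0-2 ALLOC][3-18 ALLOC][19-33 FREE]
Op 5: c = malloc(10) -> c = 19; heap: [0-2 ALLOC][3-18 ALLOC][19-28 ALLOC][29-33 FREE]
Op 6: d = malloc(6) -> d = NULL; heap: [0-2 ALLOC][3-18 ALLOC][19-28 ALLOC][29-33 FREE]
Op 7: b = realloc(b, 6) -> b = 3; heap: [0-2 ALLOC][3-8 ALLOC][9-18 FREE][19-28 ALLOC][29-33 FREE]
Op 8: free(b) -> (freed b); heap: [0-2 ALLOC][3-18 FREE][19-28 ALLOC][29-33 FREE]
Op 9: e = malloc(11) -> e = 3; heap: [0-2 ALLOC][3-13 ALLOC][14-18 FREE][19-28 ALLOC][29-33 FREE]
Free blocks: [5 5] total_free=10 largest=5 -> 100*(10-5)/10 = 500/10 = 50

Answer: 50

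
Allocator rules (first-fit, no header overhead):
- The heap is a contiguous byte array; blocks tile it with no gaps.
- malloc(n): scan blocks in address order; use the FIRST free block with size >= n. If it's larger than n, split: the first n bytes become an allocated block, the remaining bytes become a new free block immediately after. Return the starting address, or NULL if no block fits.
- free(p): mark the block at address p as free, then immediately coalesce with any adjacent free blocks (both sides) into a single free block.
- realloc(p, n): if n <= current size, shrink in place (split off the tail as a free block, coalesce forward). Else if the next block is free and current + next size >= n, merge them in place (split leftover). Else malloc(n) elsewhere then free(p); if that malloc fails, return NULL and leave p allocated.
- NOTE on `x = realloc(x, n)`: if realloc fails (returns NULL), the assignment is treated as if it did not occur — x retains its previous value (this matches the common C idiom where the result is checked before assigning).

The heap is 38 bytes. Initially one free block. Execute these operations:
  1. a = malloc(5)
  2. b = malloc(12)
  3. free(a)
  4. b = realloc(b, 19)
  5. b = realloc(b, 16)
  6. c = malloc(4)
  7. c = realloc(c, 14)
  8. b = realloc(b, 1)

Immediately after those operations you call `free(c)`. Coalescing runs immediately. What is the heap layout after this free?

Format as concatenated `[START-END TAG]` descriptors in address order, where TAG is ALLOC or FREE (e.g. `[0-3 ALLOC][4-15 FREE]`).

Answer: [0-4 FREE][5-5 ALLOC][6-37 FREE]

Derivation:
Op 1: a = malloc(5) -> a = 0; heap: [0-4 ALLOC][5-37 FREE]
Op 2: b = malloc(12) -> b = 5; heap: [0-4 ALLOC][5-16 ALLOC][17-37 FREE]
Op 3: free(a) -> (freed a); heap: [0-4 FREE][5-16 ALLOC][17-37 FREE]
Op 4: b = realloc(b, 19) -> b = 5; heap: [0-4 FREE][5-23 ALLOC][24-37 FREE]
Op 5: b = realloc(b, 16) -> b = 5; heap: [0-4 FREE][5-20 ALLOC][21-37 FREE]
Op 6: c = malloc(4) -> c = 0; heap: [0-3 ALLOC][4-4 FREE][5-20 ALLOC][21-37 FREE]
Op 7: c = realloc(c, 14) -> c = 21; heap: [0-4 FREE][5-20 ALLOC][21-34 ALLOC][35-37 FREE]
Op 8: b = realloc(b, 1) -> b = 5; heap: [0-4 FREE][5-5 ALLOC][6-20 FREE][21-34 ALLOC][35-37 FREE]
free(c): c = 21 -> block [21-34 ALLOC]; mark free, coalesce with adjacent free neighbors -> [0-4 FREE][5-5 ALLOC][6-37 FREE]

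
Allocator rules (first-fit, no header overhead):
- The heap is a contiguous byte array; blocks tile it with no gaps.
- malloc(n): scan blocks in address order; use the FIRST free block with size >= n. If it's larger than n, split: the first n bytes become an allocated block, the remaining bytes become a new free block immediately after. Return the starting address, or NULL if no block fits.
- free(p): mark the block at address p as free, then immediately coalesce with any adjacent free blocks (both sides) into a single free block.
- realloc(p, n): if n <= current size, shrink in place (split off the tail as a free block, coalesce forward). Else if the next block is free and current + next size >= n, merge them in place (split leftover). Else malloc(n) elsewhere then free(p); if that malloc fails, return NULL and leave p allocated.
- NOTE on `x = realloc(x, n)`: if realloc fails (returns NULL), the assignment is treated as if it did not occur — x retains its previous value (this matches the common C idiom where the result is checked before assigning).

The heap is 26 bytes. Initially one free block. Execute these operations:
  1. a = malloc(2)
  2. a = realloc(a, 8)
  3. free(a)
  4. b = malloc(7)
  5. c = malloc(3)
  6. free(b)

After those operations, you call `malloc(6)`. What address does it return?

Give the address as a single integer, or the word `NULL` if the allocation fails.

Answer: 0

Derivation:
Op 1: a = malloc(2) -> a = 0; heap: [0-1 ALLOC][2-25 FREE]
Op 2: a = realloc(a, 8) -> a = 0; heap: [0-7 ALLOC][8-25 FREE]
Op 3: free(a) -> (freed a); heap: [0-25 FREE]
Op 4: b = malloc(7) -> b = 0; heap: [0-6 ALLOC][7-25 FREE]
Op 5: c = malloc(3) -> c = 7; heap: [0-6 ALLOC][7-9 ALLOC][10-25 FREE]
Op 6: free(b) -> (freed b); heap: [0-6 FREE][7-9 ALLOC][10-25 FREE]
malloc(6): first-fit scan over [0-6 FREE][7-9 ALLOC][10-25 FREE] -> 0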